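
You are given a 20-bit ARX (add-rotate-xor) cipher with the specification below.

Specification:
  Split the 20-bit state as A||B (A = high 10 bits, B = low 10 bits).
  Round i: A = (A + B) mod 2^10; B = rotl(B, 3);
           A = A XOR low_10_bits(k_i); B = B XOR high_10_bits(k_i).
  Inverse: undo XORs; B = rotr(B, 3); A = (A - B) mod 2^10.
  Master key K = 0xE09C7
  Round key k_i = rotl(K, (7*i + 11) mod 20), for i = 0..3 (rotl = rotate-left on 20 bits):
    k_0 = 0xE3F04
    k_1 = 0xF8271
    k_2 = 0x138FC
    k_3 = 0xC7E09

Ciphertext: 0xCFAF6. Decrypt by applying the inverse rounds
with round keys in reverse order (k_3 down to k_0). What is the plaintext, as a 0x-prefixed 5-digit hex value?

s_0 = ciphertext = 0xCFAF6
s_1 = InvRound(s_0, k_3) = 0x1E8BD
s_2 = InvRound(s_1, k_2) = 0xBA19E
s_3 = InvRound(s_2, k_1) = 0x52B4F
s_4 = InvRound(s_3, k_0) = 0x8D818

0x8D818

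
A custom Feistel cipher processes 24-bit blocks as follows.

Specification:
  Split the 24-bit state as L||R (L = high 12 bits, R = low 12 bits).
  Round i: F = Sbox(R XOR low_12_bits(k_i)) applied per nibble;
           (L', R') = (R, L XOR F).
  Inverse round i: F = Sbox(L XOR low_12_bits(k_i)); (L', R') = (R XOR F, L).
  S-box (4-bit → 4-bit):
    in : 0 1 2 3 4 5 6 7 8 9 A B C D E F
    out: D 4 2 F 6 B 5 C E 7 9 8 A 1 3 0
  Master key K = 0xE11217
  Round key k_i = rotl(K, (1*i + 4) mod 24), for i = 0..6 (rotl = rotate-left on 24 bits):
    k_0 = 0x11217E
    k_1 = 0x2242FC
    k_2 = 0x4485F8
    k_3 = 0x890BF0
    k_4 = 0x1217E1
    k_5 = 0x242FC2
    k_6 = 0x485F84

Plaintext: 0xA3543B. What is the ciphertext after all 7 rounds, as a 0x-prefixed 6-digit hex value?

0x7EA46D

s_0 = plaintext = 0xA3543B
s_1 = Round(s_0, k_0) = 0x43B15E
s_2 = Round(s_1, k_1) = 0x15EBA9
s_3 = Round(s_2, k_2) = 0xBA92EA
s_4 = Round(s_3, k_3) = 0x2EACE0
s_5 = Round(s_4, k_4) = 0xCE0A3E
s_6 = Round(s_5, k_5) = 0xA3E7EA
s_7 = Round(s_6, k_6) = 0x7EA46D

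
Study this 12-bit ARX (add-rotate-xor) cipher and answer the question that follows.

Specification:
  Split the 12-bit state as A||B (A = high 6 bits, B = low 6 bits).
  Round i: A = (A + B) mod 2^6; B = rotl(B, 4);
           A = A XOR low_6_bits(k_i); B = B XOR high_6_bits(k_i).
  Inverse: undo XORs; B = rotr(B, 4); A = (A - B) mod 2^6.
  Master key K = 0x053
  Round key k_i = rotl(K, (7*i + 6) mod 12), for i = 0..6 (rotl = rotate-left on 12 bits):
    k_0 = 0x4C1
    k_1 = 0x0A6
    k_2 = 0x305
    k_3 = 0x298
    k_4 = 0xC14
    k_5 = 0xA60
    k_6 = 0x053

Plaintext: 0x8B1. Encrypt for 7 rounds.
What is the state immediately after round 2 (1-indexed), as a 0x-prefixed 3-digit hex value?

0x1F1

s_0 = plaintext = 0x8B1
s_1 = Round(s_0, k_0) = 0x48F
s_2 = Round(s_1, k_1) = 0x1F1
s_3 = Round(s_2, k_2) = 0xF50
s_4 = Round(s_3, k_3) = 0x54E
s_5 = Round(s_4, k_4) = 0xDD3
s_6 = Round(s_5, k_5) = 0xA9D
s_7 = Round(s_6, k_6) = 0x516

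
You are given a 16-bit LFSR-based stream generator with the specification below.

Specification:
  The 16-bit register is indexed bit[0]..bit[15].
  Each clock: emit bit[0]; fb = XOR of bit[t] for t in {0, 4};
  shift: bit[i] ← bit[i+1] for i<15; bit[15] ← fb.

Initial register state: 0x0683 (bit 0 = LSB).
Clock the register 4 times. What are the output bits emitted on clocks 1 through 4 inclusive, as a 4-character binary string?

reg_0 = 0x0683
clock 1: out=1, reg = 0x8341
clock 2: out=1, reg = 0xC1A0
clock 3: out=0, reg = 0x60D0
clock 4: out=0, reg = 0xB068

1100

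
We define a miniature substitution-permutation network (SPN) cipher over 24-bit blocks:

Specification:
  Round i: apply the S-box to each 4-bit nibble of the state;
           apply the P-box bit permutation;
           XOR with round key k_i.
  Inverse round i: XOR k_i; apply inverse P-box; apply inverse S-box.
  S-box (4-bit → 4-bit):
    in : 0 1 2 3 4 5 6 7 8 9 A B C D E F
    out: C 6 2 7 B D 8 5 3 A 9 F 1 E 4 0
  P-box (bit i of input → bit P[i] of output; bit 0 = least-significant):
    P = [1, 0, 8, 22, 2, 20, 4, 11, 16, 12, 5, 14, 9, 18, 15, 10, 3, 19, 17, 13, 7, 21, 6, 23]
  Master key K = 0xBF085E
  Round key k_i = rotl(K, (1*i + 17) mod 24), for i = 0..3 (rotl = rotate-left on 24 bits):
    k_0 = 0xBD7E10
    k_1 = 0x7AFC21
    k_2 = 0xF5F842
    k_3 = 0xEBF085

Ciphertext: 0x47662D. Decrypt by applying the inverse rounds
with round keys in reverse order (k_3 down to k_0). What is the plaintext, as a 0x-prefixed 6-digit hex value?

s_0 = ciphertext = 0x47662D
s_1 = InvRound(s_0, k_3) = 0x48B1FF
s_2 = InvRound(s_1, k_2) = 0x4825B1
s_3 = InvRound(s_2, k_1) = 0x8EE9DE
s_4 = InvRound(s_3, k_0) = 0x375887

0x375887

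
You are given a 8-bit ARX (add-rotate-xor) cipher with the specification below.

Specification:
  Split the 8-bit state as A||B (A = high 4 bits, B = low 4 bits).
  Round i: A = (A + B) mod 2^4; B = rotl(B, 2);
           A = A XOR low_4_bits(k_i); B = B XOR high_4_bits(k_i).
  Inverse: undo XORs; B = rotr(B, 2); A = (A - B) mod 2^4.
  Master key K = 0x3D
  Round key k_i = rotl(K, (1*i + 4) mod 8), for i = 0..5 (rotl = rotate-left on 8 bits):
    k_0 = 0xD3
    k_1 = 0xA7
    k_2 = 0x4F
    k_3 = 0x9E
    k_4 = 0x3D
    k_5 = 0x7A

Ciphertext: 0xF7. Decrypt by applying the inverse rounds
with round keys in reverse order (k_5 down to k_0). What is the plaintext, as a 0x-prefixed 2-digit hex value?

s_0 = ciphertext = 0xF7
s_1 = InvRound(s_0, k_5) = 0x50
s_2 = InvRound(s_1, k_4) = 0xCC
s_3 = InvRound(s_2, k_3) = 0xD5
s_4 = InvRound(s_3, k_2) = 0xE4
s_5 = InvRound(s_4, k_1) = 0xEB
s_6 = InvRound(s_5, k_0) = 0x49

0x49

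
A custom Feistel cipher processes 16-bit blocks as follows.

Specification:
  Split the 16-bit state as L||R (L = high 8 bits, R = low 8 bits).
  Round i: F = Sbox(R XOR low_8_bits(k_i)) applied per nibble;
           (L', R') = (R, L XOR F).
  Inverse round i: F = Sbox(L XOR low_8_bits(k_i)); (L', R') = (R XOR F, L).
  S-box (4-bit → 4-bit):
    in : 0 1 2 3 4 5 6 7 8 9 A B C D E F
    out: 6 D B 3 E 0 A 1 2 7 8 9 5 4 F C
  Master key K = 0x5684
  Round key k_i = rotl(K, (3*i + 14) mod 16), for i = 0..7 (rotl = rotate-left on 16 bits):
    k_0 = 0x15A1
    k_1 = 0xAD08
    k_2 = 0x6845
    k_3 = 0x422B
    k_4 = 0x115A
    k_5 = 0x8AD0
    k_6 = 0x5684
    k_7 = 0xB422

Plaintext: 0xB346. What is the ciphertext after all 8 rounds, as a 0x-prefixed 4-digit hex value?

0x0886

s_0 = plaintext = 0xB346
s_1 = Round(s_0, k_0) = 0x4642
s_2 = Round(s_1, k_1) = 0x42AE
s_3 = Round(s_2, k_2) = 0xAEBB
s_4 = Round(s_3, k_3) = 0xBBD8
s_5 = Round(s_4, k_4) = 0xD890
s_6 = Round(s_5, k_5) = 0x903E
s_7 = Round(s_6, k_6) = 0x3E08
s_8 = Round(s_7, k_7) = 0x0886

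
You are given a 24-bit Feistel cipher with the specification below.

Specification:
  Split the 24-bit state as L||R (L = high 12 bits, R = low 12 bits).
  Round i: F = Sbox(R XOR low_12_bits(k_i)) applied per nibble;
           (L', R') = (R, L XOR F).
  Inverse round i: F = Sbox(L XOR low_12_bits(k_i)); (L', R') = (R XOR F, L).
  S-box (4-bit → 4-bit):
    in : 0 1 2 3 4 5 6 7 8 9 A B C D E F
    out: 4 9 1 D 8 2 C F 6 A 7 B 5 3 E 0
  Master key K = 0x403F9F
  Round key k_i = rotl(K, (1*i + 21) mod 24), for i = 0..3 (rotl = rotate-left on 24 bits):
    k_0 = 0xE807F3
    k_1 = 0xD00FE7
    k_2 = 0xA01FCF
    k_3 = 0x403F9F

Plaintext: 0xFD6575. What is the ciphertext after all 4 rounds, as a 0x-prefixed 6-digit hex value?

0x310936

s_0 = plaintext = 0xFD6575
s_1 = Round(s_0, k_0) = 0x575EBA
s_2 = Round(s_1, k_1) = 0xEBAC56
s_3 = Round(s_2, k_2) = 0xC56310
s_4 = Round(s_3, k_3) = 0x310936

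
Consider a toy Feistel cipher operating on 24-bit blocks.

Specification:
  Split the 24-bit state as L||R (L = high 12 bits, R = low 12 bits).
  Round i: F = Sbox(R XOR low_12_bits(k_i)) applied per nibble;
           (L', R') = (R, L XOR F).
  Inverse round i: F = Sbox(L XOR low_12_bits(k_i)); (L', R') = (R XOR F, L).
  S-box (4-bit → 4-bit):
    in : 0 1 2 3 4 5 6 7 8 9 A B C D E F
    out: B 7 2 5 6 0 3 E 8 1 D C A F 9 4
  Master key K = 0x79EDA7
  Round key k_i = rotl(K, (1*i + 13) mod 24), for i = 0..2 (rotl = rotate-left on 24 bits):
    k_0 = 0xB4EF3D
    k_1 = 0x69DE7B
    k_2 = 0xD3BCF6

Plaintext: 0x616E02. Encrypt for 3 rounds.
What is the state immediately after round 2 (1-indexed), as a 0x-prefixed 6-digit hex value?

0x142A53

s_0 = plaintext = 0x616E02
s_1 = Round(s_0, k_0) = 0xE02142
s_2 = Round(s_1, k_1) = 0x142A53
s_3 = Round(s_2, k_2) = 0xA53292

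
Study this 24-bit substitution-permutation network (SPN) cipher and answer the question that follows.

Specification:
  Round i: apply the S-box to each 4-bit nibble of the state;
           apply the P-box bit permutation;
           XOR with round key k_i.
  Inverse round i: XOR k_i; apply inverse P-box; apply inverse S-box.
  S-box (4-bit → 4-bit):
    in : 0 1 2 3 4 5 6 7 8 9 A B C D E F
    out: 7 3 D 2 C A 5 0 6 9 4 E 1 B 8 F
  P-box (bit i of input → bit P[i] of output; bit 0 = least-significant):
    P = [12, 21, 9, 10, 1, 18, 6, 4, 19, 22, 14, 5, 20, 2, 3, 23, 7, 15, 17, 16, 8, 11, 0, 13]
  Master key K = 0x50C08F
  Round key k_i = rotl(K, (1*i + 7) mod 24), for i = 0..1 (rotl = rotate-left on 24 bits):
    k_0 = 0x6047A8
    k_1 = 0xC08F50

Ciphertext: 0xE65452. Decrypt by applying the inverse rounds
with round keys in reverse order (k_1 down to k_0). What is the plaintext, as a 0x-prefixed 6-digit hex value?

0xDC6DED

s_0 = ciphertext = 0xE65452
s_1 = InvRound(s_0, k_1) = 0x187A10
s_2 = InvRound(s_1, k_0) = 0xDC6DED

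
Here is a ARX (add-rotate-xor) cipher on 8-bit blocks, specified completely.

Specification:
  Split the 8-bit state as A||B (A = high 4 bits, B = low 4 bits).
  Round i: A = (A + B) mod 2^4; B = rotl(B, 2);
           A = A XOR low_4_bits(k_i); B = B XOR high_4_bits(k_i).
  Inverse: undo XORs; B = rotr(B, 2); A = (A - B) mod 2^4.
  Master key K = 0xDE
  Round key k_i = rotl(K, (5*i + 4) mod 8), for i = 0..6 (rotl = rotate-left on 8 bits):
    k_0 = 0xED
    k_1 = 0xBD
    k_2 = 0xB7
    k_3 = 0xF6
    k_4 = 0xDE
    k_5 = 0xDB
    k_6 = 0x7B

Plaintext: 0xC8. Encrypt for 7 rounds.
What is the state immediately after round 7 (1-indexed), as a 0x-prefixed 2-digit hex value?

s_0 = plaintext = 0xC8
s_1 = Round(s_0, k_0) = 0x9C
s_2 = Round(s_1, k_1) = 0x88
s_3 = Round(s_2, k_2) = 0x79
s_4 = Round(s_3, k_3) = 0x69
s_5 = Round(s_4, k_4) = 0x1B
s_6 = Round(s_5, k_5) = 0x73
s_7 = Round(s_6, k_6) = 0x1B

0x1B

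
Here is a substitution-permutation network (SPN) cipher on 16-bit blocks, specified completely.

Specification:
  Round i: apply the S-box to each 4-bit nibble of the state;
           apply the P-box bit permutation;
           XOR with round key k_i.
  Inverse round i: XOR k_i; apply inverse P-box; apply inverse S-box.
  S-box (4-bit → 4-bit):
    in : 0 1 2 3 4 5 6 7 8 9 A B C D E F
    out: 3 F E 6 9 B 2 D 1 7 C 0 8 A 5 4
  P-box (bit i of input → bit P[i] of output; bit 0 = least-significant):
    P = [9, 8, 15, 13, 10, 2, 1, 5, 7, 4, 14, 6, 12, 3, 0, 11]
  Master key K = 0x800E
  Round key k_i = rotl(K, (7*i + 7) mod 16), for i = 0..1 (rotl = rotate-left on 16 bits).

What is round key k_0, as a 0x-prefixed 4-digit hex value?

0x0740

K = 0x800E
k_0 = rotl(K, (7*0+7) mod 16) = rotl(K, 7) = 0x0740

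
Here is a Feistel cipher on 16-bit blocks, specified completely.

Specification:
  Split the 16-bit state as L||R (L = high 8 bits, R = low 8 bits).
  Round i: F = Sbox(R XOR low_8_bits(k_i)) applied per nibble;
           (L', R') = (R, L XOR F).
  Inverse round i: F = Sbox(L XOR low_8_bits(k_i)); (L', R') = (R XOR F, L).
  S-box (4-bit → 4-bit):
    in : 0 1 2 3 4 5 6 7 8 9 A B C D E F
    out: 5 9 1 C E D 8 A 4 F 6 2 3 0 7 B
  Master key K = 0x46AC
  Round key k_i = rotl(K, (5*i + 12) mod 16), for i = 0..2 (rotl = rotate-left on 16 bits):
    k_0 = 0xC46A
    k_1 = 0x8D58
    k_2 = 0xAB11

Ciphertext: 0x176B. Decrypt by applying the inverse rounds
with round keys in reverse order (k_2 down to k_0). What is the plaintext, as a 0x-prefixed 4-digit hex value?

0x8895

s_0 = ciphertext = 0x176B
s_1 = InvRound(s_0, k_2) = 0x3317
s_2 = InvRound(s_1, k_1) = 0x9533
s_3 = InvRound(s_2, k_0) = 0x8895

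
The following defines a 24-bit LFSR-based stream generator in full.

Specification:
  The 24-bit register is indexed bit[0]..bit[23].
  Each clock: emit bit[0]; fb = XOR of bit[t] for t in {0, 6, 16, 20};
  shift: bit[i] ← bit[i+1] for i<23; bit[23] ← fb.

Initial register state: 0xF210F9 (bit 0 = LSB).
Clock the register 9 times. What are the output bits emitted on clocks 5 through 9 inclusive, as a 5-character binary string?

11110

reg_0 = 0xF210F9
clock 1: out=1, reg = 0xF9087C
clock 2: out=0, reg = 0xFC843E
clock 3: out=0, reg = 0xFE421F
clock 4: out=1, reg = 0x7F210F
clock 5: out=1, reg = 0xBF9087
clock 6: out=1, reg = 0xDFC843
clock 7: out=1, reg = 0x6FE421
clock 8: out=1, reg = 0x37F210
clock 9: out=0, reg = 0x1BF908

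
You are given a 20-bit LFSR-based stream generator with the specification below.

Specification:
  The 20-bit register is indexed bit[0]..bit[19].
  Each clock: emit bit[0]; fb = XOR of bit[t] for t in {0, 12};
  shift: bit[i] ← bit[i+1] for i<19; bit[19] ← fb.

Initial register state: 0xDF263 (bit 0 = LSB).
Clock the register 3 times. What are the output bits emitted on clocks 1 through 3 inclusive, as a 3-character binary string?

reg_0 = 0xDF263
clock 1: out=1, reg = 0x6F931
clock 2: out=1, reg = 0x37C98
clock 3: out=0, reg = 0x9BE4C

110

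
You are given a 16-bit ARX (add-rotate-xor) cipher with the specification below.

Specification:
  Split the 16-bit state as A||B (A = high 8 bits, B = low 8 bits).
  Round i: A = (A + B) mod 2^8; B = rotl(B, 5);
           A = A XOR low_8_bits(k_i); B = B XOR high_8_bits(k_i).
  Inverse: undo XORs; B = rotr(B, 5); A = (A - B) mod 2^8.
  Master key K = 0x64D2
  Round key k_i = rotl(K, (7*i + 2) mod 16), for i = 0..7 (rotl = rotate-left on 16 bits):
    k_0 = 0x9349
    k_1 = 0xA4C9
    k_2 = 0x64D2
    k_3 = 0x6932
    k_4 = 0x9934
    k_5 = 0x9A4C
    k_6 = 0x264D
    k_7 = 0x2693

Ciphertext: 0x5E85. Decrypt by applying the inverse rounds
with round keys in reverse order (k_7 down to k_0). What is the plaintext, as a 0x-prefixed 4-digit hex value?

0xA52A

s_0 = ciphertext = 0x5E85
s_1 = InvRound(s_0, k_7) = 0xB01D
s_2 = InvRound(s_1, k_6) = 0x24D9
s_3 = InvRound(s_2, k_5) = 0x4E1A
s_4 = InvRound(s_3, k_4) = 0x5E1C
s_5 = InvRound(s_4, k_3) = 0xC1AB
s_6 = InvRound(s_5, k_2) = 0x957E
s_7 = InvRound(s_6, k_1) = 0x86D6
s_8 = InvRound(s_7, k_0) = 0xA52A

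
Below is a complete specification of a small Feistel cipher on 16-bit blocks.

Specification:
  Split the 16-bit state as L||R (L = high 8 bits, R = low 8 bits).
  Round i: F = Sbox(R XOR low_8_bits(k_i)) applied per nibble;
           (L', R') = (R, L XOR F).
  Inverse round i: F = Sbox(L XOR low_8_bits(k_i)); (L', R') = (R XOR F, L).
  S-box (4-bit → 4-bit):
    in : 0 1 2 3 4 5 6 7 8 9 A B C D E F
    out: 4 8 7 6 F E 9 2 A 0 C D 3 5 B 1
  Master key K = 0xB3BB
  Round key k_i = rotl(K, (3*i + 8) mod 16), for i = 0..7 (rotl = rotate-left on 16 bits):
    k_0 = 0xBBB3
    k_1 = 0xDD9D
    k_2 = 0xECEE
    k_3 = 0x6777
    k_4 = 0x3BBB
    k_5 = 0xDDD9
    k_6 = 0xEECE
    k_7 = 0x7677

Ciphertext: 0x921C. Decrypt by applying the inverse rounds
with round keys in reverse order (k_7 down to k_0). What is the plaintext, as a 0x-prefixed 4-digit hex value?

0x4C89

s_0 = ciphertext = 0x921C
s_1 = InvRound(s_0, k_7) = 0xA292
s_2 = InvRound(s_1, k_6) = 0x01A2
s_3 = InvRound(s_2, k_5) = 0xF801
s_4 = InvRound(s_3, k_4) = 0xF7F8
s_5 = InvRound(s_4, k_3) = 0x5CF7
s_6 = InvRound(s_5, k_2) = 0x205C
s_7 = InvRound(s_6, k_1) = 0x8920
s_8 = InvRound(s_7, k_0) = 0x4C89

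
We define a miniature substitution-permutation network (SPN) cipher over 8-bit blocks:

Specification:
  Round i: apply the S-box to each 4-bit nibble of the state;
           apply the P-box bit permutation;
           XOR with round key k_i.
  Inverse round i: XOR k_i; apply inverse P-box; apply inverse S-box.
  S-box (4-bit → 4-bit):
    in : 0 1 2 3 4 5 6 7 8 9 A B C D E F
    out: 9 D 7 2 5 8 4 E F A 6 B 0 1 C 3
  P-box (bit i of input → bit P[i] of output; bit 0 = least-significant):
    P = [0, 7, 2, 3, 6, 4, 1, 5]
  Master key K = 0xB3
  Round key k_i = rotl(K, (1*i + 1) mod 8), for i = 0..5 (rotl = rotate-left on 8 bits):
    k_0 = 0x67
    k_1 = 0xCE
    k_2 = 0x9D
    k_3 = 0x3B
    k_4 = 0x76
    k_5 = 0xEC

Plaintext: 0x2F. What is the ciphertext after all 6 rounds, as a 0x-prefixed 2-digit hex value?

s_0 = plaintext = 0x2F
s_1 = Round(s_0, k_0) = 0xB4
s_2 = Round(s_1, k_1) = 0xBB
s_3 = Round(s_2, k_2) = 0x64
s_4 = Round(s_3, k_3) = 0x3C
s_5 = Round(s_4, k_4) = 0x66
s_6 = Round(s_5, k_5) = 0xEA

0xEA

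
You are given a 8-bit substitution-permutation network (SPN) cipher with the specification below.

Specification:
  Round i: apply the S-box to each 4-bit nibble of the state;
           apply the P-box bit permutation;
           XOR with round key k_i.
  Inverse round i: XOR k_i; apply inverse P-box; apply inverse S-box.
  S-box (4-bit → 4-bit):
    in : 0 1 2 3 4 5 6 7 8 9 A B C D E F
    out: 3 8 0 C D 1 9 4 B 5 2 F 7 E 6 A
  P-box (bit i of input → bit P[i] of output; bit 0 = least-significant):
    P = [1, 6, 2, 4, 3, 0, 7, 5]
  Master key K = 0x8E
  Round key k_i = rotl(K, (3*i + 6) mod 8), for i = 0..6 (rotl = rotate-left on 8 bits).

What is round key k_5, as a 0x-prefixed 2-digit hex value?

0xD1

K = 0x8E
k_0 = rotl(K, (3*0+6) mod 8) = rotl(K, 6) = 0xA3
k_1 = rotl(K, (3*1+6) mod 8) = rotl(K, 1) = 0x1D
k_2 = rotl(K, (3*2+6) mod 8) = rotl(K, 4) = 0xE8
k_3 = rotl(K, (3*3+6) mod 8) = rotl(K, 7) = 0x47
k_4 = rotl(K, (3*4+6) mod 8) = rotl(K, 2) = 0x3A
k_5 = rotl(K, (3*5+6) mod 8) = rotl(K, 5) = 0xD1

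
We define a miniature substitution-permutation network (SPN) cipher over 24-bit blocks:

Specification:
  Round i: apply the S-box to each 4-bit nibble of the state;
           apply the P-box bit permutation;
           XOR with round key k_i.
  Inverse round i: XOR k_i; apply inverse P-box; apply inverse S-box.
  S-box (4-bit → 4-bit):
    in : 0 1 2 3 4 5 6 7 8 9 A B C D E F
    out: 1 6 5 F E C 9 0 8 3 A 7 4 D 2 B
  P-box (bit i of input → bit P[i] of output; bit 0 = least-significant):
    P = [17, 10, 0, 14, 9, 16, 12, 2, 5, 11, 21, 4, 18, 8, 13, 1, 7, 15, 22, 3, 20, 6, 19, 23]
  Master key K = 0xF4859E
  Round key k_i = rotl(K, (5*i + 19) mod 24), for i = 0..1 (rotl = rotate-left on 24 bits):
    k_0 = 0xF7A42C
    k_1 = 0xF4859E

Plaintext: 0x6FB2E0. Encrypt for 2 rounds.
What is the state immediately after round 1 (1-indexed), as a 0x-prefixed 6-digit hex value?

0x400584

s_0 = plaintext = 0x6FB2E0
s_1 = Round(s_0, k_0) = 0x400584
s_2 = Round(s_1, k_1) = 0x58C14B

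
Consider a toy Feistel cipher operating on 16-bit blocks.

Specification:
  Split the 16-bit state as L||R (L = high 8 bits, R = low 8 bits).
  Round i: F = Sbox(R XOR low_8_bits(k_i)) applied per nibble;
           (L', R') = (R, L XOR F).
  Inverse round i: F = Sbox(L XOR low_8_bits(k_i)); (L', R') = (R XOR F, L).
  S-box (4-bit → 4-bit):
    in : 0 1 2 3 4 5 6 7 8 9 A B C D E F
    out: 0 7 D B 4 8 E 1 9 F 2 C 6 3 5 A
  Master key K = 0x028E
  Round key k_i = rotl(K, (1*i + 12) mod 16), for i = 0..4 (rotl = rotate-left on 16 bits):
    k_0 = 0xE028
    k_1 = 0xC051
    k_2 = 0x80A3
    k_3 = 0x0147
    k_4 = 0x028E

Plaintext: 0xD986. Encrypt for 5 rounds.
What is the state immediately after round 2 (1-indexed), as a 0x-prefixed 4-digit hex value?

0xFCA5

s_0 = plaintext = 0xD986
s_1 = Round(s_0, k_0) = 0x86FC
s_2 = Round(s_1, k_1) = 0xFCA5
s_3 = Round(s_2, k_2) = 0xA5F2
s_4 = Round(s_3, k_3) = 0xF26D
s_5 = Round(s_4, k_4) = 0x6DA9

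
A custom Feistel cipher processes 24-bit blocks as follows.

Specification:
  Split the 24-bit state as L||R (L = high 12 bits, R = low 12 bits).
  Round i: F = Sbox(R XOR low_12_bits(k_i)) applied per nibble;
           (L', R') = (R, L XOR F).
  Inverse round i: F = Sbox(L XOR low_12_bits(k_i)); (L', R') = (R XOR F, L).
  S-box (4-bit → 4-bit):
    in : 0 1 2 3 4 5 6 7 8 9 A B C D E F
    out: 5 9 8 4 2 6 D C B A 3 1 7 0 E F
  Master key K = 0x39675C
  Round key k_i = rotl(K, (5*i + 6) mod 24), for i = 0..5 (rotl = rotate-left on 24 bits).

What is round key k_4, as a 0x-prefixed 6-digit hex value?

0xE59D70

K = 0x39675C
k_0 = rotl(K, (5*0+6) mod 24) = rotl(K, 6) = 0x59D70E
k_1 = rotl(K, (5*1+6) mod 24) = rotl(K, 11) = 0x3AE1CB
k_2 = rotl(K, (5*2+6) mod 24) = rotl(K, 16) = 0x5C3967
k_3 = rotl(K, (5*3+6) mod 24) = rotl(K, 21) = 0x872CEB
k_4 = rotl(K, (5*4+6) mod 24) = rotl(K, 2) = 0xE59D70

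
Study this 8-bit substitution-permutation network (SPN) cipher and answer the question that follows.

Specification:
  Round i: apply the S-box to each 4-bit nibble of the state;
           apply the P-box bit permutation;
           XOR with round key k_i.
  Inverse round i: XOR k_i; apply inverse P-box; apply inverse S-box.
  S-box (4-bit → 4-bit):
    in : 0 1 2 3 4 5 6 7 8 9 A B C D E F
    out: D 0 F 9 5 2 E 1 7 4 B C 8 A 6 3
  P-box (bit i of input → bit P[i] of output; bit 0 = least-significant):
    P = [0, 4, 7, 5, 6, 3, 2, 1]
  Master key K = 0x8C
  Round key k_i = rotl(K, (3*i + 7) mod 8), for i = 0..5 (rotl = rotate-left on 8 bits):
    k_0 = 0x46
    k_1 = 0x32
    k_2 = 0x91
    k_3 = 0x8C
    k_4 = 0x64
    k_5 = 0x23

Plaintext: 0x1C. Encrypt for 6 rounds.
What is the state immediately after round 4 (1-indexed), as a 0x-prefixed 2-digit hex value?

0xF4

s_0 = plaintext = 0x1C
s_1 = Round(s_0, k_0) = 0x66
s_2 = Round(s_1, k_1) = 0x8C
s_3 = Round(s_2, k_2) = 0xFD
s_4 = Round(s_3, k_3) = 0xF4
s_5 = Round(s_4, k_4) = 0xAD
s_6 = Round(s_5, k_5) = 0x59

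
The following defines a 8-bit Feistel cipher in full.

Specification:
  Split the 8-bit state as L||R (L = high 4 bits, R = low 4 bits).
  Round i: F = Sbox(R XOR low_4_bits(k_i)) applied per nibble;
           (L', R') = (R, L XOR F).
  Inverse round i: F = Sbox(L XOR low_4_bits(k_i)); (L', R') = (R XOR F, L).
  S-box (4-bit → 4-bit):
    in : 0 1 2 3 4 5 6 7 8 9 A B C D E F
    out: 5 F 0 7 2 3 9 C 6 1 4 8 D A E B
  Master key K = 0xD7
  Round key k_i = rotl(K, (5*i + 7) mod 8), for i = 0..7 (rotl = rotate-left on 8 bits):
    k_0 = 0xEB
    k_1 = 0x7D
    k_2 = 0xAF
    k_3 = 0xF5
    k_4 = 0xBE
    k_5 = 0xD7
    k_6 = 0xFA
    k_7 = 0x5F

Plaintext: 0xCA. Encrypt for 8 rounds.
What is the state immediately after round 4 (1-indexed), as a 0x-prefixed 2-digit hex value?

0xBA

s_0 = plaintext = 0xCA
s_1 = Round(s_0, k_0) = 0xA3
s_2 = Round(s_1, k_1) = 0x34
s_3 = Round(s_2, k_2) = 0x4B
s_4 = Round(s_3, k_3) = 0xBA
s_5 = Round(s_4, k_4) = 0xA9
s_6 = Round(s_5, k_5) = 0x94
s_7 = Round(s_6, k_6) = 0x47
s_8 = Round(s_7, k_7) = 0x72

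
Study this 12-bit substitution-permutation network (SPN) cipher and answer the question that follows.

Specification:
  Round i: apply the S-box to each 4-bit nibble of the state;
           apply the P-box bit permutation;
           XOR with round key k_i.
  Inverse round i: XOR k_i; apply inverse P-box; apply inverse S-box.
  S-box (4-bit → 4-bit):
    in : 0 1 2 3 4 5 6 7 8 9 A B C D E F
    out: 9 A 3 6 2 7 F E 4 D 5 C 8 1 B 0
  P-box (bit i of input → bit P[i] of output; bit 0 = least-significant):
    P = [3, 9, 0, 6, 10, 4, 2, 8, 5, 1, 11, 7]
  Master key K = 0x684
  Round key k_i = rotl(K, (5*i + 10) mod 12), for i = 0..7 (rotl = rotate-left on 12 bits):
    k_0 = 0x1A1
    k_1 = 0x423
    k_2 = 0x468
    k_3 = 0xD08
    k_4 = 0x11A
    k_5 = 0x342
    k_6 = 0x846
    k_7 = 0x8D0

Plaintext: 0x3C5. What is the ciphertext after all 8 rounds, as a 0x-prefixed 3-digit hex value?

s_0 = plaintext = 0x3C5
s_1 = Round(s_0, k_0) = 0xAAA
s_2 = Round(s_1, k_1) = 0x80E
s_3 = Round(s_2, k_2) = 0xB20
s_4 = Round(s_3, k_3) = 0x1D0
s_5 = Round(s_4, k_4) = 0x5D0
s_6 = Round(s_5, k_5) = 0xF28
s_7 = Round(s_6, k_6) = 0xC57
s_8 = Round(s_7, k_7) = 0xE05

0xE05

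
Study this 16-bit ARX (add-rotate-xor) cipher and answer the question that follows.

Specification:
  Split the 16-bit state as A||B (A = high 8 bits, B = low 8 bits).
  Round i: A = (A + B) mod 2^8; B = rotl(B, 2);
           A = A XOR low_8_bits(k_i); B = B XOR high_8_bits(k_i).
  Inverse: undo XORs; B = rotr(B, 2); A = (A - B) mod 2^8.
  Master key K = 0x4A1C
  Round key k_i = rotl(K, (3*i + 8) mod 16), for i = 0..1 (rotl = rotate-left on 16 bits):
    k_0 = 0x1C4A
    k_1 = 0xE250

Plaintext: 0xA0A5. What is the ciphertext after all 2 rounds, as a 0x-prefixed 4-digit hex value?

0xC9C8

s_0 = plaintext = 0xA0A5
s_1 = Round(s_0, k_0) = 0x0F8A
s_2 = Round(s_1, k_1) = 0xC9C8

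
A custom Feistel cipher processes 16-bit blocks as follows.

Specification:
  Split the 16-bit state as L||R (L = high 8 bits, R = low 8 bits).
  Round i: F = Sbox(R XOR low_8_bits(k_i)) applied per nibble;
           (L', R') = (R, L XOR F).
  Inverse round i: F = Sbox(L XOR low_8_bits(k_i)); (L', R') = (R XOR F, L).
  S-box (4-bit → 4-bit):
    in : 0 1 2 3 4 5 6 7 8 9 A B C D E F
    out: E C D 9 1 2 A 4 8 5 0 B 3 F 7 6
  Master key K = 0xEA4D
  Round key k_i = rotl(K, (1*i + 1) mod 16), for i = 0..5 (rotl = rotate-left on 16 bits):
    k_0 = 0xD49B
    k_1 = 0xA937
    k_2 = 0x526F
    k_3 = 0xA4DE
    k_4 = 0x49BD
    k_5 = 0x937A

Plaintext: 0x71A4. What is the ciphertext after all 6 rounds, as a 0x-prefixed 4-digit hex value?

0x0612

s_0 = plaintext = 0x71A4
s_1 = Round(s_0, k_0) = 0xA4E7
s_2 = Round(s_1, k_1) = 0xE75A
s_3 = Round(s_2, k_2) = 0x5A75
s_4 = Round(s_3, k_3) = 0x7551
s_5 = Round(s_4, k_4) = 0x5106
s_6 = Round(s_5, k_5) = 0x0612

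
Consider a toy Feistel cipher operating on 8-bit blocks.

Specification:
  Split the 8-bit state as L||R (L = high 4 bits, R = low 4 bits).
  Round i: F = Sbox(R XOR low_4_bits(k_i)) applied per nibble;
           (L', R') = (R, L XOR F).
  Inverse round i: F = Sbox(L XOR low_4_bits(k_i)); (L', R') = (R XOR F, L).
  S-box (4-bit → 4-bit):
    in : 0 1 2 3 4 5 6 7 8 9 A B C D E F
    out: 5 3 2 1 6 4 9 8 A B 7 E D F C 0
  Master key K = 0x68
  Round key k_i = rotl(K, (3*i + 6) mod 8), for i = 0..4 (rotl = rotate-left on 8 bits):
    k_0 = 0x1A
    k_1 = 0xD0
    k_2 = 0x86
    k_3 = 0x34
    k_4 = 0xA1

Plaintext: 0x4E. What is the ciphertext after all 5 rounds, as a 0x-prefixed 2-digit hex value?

0xF9

s_0 = plaintext = 0x4E
s_1 = Round(s_0, k_0) = 0xE2
s_2 = Round(s_1, k_1) = 0x2C
s_3 = Round(s_2, k_2) = 0xC5
s_4 = Round(s_3, k_3) = 0x5F
s_5 = Round(s_4, k_4) = 0xF9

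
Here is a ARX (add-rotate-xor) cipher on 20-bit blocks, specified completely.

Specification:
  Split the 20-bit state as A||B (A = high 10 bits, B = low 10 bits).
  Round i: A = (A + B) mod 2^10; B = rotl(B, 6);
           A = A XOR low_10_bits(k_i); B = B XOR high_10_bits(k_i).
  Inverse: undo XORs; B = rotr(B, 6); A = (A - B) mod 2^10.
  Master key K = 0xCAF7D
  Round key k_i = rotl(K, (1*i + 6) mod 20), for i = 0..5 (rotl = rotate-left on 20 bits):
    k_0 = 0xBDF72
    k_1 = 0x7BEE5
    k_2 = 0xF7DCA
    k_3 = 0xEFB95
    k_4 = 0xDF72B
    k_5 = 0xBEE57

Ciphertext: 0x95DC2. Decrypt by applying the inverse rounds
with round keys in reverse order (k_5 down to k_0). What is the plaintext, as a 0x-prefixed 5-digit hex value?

s_0 = ciphertext = 0x95DC2
s_1 = InvRound(s_0, k_5) = 0x1939C
s_2 = InvRound(s_1, k_4) = 0x4F213
s_3 = InvRound(s_2, k_3) = 0xF4ED6
s_4 = InvRound(s_3, k_2) = 0x61494
s_5 = InvRound(s_4, k_1) = 0xEAFB5
s_6 = InvRound(s_5, k_0) = 0x2D025

0x2D025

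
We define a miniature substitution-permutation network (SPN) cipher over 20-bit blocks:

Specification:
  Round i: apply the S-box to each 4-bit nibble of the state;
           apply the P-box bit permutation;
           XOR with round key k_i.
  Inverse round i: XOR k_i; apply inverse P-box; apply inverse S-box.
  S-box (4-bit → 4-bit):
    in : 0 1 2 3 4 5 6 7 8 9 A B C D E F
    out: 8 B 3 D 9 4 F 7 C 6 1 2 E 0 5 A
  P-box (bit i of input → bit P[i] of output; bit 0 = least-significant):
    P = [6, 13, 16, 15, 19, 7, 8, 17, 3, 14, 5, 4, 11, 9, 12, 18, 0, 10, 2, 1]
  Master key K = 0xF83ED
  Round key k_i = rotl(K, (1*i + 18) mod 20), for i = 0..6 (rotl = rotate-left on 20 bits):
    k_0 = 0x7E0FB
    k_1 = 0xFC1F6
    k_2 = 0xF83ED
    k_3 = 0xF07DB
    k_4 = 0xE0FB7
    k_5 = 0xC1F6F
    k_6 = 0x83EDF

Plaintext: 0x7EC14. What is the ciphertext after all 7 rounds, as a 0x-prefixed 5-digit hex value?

s_0 = plaintext = 0x7EC14
s_1 = Round(s_0, k_0) = 0xD3C0E
s_2 = Round(s_1, k_1) = 0x89986
s_3 = Round(s_2, k_2) = 0xC708B
s_4 = Round(s_3, k_3) = 0xD38CD
s_5 = Round(s_4, k_4) = 0x81607
s_6 = Round(s_5, k_5) = 0xB7511
s_7 = Round(s_6, k_6) = 0x2803F

0x2803F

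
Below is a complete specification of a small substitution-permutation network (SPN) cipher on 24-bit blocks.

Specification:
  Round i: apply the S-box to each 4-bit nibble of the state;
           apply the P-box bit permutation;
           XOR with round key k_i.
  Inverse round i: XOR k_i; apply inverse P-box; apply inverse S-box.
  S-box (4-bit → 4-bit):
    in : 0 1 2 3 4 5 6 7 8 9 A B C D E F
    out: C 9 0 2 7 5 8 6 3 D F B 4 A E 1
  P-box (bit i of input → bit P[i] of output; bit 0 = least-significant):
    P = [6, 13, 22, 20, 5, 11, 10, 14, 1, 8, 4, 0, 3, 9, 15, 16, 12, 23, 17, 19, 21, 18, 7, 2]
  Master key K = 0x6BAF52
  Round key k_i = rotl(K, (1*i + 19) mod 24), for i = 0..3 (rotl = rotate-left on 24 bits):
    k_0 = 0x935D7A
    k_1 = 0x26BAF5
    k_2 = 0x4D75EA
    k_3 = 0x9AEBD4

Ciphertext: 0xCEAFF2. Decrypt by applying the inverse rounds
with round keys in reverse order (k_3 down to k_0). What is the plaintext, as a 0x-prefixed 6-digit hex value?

0x32B1E7

s_0 = ciphertext = 0xCEAFF2
s_1 = InvRound(s_0, k_3) = 0xD22F90
s_2 = InvRound(s_1, k_2) = 0x3AB5B1
s_3 = InvRound(s_2, k_1) = 0xD63371
s_4 = InvRound(s_3, k_0) = 0x32B1E7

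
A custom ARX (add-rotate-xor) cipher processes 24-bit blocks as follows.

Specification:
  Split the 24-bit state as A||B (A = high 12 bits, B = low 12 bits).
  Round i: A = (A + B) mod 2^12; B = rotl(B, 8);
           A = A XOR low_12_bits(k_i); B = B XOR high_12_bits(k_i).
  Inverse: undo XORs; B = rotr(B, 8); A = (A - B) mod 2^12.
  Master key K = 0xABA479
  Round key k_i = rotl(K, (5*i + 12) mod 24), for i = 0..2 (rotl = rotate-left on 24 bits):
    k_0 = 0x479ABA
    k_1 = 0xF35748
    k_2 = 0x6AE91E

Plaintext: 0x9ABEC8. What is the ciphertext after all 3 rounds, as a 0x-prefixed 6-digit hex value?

s_0 = plaintext = 0x9ABEC8
s_1 = Round(s_0, k_0) = 0x2C9C95
s_2 = Round(s_1, k_1) = 0x816AFC
s_3 = Round(s_2, k_2) = 0xA0CA01

0xA0CA01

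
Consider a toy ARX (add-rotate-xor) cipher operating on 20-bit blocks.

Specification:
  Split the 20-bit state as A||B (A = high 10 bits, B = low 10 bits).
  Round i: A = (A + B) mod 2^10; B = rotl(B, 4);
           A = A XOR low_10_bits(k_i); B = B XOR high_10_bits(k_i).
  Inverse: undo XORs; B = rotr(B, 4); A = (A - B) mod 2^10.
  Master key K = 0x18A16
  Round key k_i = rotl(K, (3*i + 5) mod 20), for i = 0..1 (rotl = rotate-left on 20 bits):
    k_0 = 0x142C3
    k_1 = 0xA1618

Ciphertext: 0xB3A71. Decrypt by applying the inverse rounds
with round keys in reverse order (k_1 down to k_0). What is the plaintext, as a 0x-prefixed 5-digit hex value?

s_0 = ciphertext = 0xB3A71
s_1 = InvRound(s_0, k_1) = 0xF1D0F
s_2 = InvRound(s_1, k_0) = 0x4BFD5

0x4BFD5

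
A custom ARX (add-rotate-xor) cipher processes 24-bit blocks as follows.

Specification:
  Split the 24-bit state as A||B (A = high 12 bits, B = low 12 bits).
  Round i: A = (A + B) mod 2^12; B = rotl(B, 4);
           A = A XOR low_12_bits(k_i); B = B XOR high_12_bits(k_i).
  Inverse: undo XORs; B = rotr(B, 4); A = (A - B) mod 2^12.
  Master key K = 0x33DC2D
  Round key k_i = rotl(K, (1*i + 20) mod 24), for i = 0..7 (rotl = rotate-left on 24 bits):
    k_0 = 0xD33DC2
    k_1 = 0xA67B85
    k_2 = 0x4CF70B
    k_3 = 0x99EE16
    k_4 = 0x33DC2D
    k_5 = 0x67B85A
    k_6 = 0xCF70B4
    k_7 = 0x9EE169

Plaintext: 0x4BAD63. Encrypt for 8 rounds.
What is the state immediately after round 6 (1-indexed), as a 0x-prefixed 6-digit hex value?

0x457734

s_0 = plaintext = 0x4BAD63
s_1 = Round(s_0, k_0) = 0xFDFB0E
s_2 = Round(s_1, k_1) = 0x168A8C
s_3 = Round(s_2, k_2) = 0xCFFC05
s_4 = Round(s_3, k_3) = 0x7129C2
s_5 = Round(s_4, k_4) = 0xCF9F14
s_6 = Round(s_5, k_5) = 0x457734
s_7 = Round(s_6, k_6) = 0xB3FFB0
s_8 = Round(s_7, k_7) = 0xB862E1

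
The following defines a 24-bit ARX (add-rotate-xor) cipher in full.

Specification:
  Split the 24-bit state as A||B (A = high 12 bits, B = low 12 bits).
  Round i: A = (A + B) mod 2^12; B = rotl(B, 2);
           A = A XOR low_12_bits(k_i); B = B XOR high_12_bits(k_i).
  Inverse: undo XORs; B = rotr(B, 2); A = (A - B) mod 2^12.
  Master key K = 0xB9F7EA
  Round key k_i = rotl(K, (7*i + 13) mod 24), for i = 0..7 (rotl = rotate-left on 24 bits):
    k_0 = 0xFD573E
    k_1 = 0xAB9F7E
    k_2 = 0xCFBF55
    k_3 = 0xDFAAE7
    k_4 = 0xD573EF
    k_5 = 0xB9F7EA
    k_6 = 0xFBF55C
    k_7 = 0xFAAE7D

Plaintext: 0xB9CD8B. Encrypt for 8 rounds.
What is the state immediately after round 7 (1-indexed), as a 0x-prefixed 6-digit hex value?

0xC53E90

s_0 = plaintext = 0xB9CD8B
s_1 = Round(s_0, k_0) = 0xE199FA
s_2 = Round(s_1, k_1) = 0x76DD53
s_3 = Round(s_2, k_2) = 0xB959B4
s_4 = Round(s_3, k_3) = 0xFAEB28
s_5 = Round(s_4, k_4) = 0x9391F5
s_6 = Round(s_5, k_5) = 0xCC4C4B
s_7 = Round(s_6, k_6) = 0xC53E90
s_8 = Round(s_7, k_7) = 0x49E5E9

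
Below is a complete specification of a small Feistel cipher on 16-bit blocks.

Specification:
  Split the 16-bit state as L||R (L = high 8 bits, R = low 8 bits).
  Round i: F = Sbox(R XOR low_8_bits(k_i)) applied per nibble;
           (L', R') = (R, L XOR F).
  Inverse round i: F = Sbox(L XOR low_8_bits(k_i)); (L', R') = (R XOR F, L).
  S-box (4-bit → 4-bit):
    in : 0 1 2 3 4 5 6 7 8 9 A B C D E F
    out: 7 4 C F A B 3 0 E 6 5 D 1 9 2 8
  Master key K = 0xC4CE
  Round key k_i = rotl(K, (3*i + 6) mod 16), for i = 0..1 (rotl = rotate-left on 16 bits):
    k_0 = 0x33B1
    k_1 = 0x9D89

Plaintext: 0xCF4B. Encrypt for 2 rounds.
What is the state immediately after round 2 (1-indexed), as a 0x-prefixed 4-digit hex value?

0x4A54

s_0 = plaintext = 0xCF4B
s_1 = Round(s_0, k_0) = 0x4B4A
s_2 = Round(s_1, k_1) = 0x4A54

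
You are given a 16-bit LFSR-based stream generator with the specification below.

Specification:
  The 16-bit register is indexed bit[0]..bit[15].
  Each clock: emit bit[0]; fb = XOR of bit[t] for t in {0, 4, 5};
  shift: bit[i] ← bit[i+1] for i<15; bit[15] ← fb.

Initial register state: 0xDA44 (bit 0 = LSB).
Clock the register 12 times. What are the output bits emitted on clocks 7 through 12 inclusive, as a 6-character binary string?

reg_0 = 0xDA44
clock 1: out=0, reg = 0x6D22
clock 2: out=0, reg = 0xB691
clock 3: out=1, reg = 0x5B48
clock 4: out=0, reg = 0x2DA4
clock 5: out=0, reg = 0x96D2
clock 6: out=0, reg = 0xCB69
clock 7: out=1, reg = 0x65B4
clock 8: out=0, reg = 0x32DA
clock 9: out=0, reg = 0x996D
clock 10: out=1, reg = 0x4CB6
clock 11: out=0, reg = 0x265B
clock 12: out=1, reg = 0x132D

100101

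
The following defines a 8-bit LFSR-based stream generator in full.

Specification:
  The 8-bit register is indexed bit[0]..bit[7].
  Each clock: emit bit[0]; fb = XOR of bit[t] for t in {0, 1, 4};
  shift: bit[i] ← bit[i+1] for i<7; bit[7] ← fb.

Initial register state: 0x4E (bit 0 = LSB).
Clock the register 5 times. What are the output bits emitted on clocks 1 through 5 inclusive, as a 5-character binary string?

reg_0 = 0x4E
clock 1: out=0, reg = 0xA7
clock 2: out=1, reg = 0x53
clock 3: out=1, reg = 0xA9
clock 4: out=1, reg = 0xD4
clock 5: out=0, reg = 0xEA

01110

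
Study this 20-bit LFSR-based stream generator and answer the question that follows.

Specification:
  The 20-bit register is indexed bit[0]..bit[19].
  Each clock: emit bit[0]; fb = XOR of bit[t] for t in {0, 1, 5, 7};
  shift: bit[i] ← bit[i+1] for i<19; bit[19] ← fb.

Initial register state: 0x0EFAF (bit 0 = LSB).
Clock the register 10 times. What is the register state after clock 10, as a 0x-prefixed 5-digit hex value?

0xB683B

reg_0 = 0x0EFAF
clock 1: out=1, reg = 0x077D7
clock 2: out=1, reg = 0x83BEB
clock 3: out=1, reg = 0x41DF5
clock 4: out=1, reg = 0xA0EFA
clock 5: out=0, reg = 0xD077D
clock 6: out=1, reg = 0x683BE
clock 7: out=0, reg = 0xB41DF
clock 8: out=1, reg = 0xDA0EF
clock 9: out=1, reg = 0x6D077
clock 10: out=1, reg = 0xB683B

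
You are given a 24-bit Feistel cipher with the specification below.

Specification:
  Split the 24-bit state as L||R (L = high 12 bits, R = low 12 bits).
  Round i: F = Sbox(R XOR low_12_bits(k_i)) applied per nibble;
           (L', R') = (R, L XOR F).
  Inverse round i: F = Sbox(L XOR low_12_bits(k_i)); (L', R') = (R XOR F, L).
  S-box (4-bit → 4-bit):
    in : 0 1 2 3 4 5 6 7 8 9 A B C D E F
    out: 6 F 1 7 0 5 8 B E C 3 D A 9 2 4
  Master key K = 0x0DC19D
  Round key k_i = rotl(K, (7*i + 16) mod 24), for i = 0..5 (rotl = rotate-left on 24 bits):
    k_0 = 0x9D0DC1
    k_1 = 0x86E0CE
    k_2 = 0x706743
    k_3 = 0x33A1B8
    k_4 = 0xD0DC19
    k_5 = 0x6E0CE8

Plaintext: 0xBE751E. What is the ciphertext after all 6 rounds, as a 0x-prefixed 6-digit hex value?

s_0 = plaintext = 0xBE751E
s_1 = Round(s_0, k_0) = 0x51E573
s_2 = Round(s_1, k_1) = 0x5730C7
s_3 = Round(s_2, k_2) = 0x0C7E93
s_4 = Round(s_3, k_3) = 0xE934DA
s_5 = Round(s_4, k_4) = 0x4DA034
s_6 = Round(s_5, k_5) = 0x034E40

0x034E40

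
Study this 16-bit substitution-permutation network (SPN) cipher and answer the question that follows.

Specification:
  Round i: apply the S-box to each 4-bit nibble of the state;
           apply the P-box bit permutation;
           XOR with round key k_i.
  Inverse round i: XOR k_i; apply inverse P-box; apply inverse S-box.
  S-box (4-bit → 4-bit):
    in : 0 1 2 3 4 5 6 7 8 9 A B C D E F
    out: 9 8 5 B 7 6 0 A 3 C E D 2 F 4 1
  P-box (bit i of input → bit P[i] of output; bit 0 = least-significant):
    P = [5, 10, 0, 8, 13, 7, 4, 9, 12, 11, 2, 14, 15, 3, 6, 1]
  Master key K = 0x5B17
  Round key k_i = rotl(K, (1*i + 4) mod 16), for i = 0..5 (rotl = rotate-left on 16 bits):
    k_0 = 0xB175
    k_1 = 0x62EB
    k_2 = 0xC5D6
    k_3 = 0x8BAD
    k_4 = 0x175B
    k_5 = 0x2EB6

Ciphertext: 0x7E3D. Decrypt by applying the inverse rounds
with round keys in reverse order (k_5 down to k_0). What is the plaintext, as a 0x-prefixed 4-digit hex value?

0xD48D

s_0 = ciphertext = 0x7E3D
s_1 = InvRound(s_0, k_5) = 0x70CE
s_2 = InvRound(s_1, k_4) = 0x69DA
s_3 = InvRound(s_2, k_3) = 0xB9B2
s_4 = InvRound(s_3, k_2) = 0xEDF8
s_5 = InvRound(s_4, k_1) = 0x0C9A
s_6 = InvRound(s_5, k_0) = 0xD48D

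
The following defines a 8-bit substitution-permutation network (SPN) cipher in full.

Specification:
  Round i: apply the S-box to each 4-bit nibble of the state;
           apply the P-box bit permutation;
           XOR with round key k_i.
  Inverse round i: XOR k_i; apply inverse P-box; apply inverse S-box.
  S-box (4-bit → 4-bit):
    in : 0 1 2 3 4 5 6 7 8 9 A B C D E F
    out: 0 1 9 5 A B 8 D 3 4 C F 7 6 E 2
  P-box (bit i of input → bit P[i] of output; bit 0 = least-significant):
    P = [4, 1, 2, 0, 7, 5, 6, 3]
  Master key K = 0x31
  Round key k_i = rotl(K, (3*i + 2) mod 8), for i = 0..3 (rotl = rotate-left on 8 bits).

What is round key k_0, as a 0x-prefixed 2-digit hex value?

0xC4

K = 0x31
k_0 = rotl(K, (3*0+2) mod 8) = rotl(K, 2) = 0xC4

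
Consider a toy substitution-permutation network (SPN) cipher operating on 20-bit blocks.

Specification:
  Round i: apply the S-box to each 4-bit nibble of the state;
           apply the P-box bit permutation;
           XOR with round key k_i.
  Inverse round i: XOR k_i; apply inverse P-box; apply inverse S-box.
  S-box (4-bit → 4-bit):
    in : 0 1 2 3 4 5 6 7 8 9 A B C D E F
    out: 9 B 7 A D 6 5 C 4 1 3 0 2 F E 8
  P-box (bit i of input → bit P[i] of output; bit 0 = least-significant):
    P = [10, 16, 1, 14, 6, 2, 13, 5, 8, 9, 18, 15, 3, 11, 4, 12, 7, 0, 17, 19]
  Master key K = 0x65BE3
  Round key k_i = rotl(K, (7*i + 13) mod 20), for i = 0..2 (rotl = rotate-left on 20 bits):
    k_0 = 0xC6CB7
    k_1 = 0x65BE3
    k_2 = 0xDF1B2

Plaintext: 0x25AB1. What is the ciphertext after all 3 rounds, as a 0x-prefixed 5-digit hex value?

s_0 = plaintext = 0x25AB1
s_1 = Round(s_0, k_0) = 0xF2326
s_2 = Round(s_1, k_1) = 0xEF5BD
s_3 = Round(s_2, k_2) = 0x2A7B1

0x2A7B1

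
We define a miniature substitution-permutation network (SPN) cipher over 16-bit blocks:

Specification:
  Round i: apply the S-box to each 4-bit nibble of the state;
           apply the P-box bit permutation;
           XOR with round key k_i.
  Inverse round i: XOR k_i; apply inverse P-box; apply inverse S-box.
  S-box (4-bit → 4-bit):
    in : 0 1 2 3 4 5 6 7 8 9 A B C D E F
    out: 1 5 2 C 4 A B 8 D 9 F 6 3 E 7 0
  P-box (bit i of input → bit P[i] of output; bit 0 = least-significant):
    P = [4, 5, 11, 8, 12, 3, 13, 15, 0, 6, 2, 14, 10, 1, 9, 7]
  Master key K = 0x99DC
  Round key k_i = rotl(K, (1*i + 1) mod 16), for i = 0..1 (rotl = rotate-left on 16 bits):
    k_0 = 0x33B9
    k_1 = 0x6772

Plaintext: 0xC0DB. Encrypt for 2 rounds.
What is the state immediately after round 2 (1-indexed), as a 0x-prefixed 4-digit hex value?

s_0 = plaintext = 0xC0DB
s_1 = Round(s_0, k_0) = 0x9F92
s_2 = Round(s_1, k_1) = 0xF3D2

0xF3D2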